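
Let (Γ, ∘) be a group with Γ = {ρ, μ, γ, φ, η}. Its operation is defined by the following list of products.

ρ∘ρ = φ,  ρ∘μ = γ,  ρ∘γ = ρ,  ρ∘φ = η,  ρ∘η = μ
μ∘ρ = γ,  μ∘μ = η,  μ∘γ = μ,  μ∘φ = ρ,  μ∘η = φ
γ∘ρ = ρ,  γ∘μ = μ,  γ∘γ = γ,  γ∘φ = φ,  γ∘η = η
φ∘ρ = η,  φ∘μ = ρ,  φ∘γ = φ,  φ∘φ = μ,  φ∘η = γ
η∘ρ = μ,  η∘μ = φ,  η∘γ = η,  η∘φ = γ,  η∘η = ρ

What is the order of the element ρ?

The identity element is γ (its row matches the header).
ρ^1 = ρ
ρ^2 = ρ ∘ ρ = φ
ρ^3 = φ ∘ ρ = η
ρ^4 = η ∘ ρ = μ
ρ^5 = μ ∘ ρ = γ
The first power of ρ equal to the identity is ρ^5, so ord(ρ) = 5.

5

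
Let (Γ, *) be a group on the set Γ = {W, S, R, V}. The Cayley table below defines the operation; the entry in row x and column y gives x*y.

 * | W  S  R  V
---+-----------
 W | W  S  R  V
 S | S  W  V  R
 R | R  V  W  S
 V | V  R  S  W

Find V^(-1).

V

First locate the identity: row W matches the header, so W is the identity.
Scan row V for W: V*V = W. Hence V^(-1) = V.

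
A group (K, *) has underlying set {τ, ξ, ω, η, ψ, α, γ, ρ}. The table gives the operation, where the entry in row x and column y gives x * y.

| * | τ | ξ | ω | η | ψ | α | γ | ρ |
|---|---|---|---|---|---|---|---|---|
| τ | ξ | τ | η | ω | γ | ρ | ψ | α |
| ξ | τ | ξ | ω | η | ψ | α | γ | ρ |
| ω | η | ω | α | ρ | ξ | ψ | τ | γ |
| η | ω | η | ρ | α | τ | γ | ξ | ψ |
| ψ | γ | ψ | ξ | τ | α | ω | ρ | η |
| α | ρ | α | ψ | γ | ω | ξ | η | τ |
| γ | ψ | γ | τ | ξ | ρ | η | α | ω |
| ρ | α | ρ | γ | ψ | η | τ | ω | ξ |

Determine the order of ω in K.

The identity element is ξ (its row matches the header).
ω^1 = ω
ω^2 = ω * ω = α
ω^3 = α * ω = ψ
ω^4 = ψ * ω = ξ
The first power of ω equal to the identity is ω^4, so ord(ω) = 4.
(Structurally, K here is isomorphic to Z_2 x Z_4.)

4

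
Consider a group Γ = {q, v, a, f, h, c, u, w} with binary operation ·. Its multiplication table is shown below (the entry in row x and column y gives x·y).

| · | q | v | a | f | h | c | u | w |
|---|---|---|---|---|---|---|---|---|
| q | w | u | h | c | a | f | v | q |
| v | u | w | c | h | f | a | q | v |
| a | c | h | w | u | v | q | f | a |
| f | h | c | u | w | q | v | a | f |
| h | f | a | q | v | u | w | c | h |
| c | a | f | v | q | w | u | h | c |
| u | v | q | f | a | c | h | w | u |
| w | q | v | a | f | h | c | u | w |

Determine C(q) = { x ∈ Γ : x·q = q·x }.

Compare row q with column q entry by entry.
u·q = v = q·u, so u commutes with q.
c·q = a but q·c = f, so c does not.
Collecting the elements that commute with q: C(q) = {q, u, v, w}.

{q, u, v, w}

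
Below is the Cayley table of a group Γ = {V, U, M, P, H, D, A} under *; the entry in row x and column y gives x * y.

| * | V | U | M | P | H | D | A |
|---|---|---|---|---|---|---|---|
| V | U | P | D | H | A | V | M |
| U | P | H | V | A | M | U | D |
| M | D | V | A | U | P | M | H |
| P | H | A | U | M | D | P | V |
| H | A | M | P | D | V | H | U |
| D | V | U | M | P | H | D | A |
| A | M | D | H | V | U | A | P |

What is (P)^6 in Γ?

H

P^1 = P
P^2 = P * P = M
P^3 = M * P = U
P^4 = U * P = A
P^5 = A * P = V
P^6 = V * P = H
(Structurally, Γ here is isomorphic to the cyclic group Z_7.)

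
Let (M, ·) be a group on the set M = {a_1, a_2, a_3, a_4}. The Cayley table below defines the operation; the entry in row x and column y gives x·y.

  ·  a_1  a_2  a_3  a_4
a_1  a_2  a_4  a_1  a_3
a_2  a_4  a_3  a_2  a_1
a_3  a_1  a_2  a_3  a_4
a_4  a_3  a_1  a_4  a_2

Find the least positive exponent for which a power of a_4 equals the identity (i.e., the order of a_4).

The identity element is a_3 (its row matches the header).
a_4^1 = a_4
a_4^2 = a_4·a_4 = a_2
a_4^3 = a_2·a_4 = a_1
a_4^4 = a_1·a_4 = a_3
The first power of a_4 equal to the identity is a_4^4, so ord(a_4) = 4.
(Structurally, M here is isomorphic to the cyclic group Z_4.)

4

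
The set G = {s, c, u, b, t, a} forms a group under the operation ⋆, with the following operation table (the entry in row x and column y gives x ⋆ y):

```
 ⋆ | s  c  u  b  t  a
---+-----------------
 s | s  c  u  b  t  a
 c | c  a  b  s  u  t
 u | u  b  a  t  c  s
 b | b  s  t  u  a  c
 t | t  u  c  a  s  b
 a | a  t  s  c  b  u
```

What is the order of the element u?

3

The identity element is s (its row matches the header).
u^1 = u
u^2 = u ⋆ u = a
u^3 = a ⋆ u = s
The first power of u equal to the identity is u^3, so ord(u) = 3.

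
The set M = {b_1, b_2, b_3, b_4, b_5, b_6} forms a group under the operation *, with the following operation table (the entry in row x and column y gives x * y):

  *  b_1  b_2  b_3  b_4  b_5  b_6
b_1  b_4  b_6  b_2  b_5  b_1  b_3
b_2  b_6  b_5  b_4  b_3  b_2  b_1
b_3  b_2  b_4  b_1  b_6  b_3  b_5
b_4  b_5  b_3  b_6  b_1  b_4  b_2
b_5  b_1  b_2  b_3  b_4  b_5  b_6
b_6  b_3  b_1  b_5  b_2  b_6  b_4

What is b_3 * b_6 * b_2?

b_2

b_3 * b_6 = b_5
b_5 * b_2 = b_2
(Structurally, M here is isomorphic to the cyclic group Z_6.)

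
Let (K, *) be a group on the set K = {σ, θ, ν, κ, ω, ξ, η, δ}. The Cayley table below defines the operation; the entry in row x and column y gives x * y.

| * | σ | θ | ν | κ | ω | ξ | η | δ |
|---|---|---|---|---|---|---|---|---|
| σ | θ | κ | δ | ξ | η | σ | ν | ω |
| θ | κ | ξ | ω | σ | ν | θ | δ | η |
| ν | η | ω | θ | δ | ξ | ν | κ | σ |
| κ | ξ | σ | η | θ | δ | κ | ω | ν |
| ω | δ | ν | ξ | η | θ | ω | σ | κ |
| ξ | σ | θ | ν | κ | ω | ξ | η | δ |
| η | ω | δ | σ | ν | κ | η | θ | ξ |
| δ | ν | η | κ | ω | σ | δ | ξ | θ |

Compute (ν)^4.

ν^1 = ν
ν^2 = ν * ν = θ
ν^3 = θ * ν = ω
ν^4 = ω * ν = ξ

ξ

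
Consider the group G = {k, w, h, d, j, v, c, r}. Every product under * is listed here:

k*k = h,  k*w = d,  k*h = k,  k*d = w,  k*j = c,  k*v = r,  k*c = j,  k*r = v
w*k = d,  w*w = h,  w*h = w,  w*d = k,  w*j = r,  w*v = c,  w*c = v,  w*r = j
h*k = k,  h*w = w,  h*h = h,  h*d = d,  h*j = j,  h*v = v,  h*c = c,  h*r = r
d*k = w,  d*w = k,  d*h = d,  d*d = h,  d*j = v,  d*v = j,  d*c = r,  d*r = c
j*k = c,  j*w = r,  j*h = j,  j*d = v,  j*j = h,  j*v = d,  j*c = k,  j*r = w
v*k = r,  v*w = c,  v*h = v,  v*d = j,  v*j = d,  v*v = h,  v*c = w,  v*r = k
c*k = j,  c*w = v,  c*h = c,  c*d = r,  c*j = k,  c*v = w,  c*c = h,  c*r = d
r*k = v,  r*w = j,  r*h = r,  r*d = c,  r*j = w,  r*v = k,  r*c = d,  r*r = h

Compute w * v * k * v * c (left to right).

w * v = c
c * k = j
j * v = d
d * c = r

r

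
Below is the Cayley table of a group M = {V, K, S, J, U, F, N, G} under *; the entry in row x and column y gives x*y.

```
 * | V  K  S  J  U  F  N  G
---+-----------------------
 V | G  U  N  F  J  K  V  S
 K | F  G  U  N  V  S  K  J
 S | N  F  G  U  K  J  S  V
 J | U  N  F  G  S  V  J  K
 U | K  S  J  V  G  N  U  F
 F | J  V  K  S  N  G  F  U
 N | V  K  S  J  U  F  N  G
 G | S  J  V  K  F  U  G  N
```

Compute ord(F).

4

The identity element is N (its row matches the header).
F^1 = F
F^2 = F*F = G
F^3 = G*F = U
F^4 = U*F = N
The first power of F equal to the identity is F^4, so ord(F) = 4.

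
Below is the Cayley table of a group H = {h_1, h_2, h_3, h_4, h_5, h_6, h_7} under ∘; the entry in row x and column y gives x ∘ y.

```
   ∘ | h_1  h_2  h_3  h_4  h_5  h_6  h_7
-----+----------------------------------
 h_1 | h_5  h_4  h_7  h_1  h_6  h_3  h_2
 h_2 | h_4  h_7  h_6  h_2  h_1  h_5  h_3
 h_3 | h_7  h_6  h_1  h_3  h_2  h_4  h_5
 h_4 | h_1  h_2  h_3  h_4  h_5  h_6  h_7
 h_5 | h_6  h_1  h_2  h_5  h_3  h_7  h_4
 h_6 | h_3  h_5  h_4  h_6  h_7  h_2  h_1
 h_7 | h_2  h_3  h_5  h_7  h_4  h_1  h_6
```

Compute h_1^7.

h_1^1 = h_1
h_1^2 = h_1 ∘ h_1 = h_5
h_1^3 = h_5 ∘ h_1 = h_6
h_1^4 = h_6 ∘ h_1 = h_3
h_1^5 = h_3 ∘ h_1 = h_7
h_1^6 = h_7 ∘ h_1 = h_2
h_1^7 = h_2 ∘ h_1 = h_4

h_4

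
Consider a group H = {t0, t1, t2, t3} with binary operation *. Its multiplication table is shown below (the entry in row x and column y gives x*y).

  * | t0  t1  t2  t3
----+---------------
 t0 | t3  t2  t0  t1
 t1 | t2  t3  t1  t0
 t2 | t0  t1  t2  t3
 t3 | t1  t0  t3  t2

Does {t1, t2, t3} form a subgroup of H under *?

t1*t3 = t0, which is not in {t1, t2, t3}.
The subset is not closed under *, so it is not a subgroup.

No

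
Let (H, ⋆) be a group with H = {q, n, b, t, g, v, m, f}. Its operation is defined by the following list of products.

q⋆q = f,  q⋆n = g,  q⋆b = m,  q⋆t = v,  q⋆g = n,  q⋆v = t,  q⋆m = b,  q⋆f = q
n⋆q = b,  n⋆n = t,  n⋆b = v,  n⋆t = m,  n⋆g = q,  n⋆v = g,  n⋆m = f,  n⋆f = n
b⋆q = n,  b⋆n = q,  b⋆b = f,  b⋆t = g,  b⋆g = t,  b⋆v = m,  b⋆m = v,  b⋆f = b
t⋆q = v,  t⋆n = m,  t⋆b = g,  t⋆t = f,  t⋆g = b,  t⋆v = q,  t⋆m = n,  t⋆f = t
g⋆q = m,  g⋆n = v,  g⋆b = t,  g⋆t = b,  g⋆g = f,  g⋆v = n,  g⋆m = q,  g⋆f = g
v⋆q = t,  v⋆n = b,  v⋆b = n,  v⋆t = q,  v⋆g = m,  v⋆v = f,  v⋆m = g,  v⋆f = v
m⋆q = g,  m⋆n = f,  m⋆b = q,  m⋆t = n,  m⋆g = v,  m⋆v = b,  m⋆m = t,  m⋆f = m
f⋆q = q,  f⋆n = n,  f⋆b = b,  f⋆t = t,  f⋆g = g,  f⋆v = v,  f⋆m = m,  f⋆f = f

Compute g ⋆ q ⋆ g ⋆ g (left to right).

m

g ⋆ q = m
m ⋆ g = v
v ⋆ g = m
(Structurally, H here is isomorphic to the dihedral group D_4.)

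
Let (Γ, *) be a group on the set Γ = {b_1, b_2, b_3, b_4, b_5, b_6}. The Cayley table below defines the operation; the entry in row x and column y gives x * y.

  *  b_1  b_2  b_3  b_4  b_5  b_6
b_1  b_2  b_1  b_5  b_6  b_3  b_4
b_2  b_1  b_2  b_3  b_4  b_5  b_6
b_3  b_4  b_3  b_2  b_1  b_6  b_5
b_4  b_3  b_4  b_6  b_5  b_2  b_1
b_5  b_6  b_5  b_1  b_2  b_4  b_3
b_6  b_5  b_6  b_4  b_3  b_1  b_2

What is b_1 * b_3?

b_5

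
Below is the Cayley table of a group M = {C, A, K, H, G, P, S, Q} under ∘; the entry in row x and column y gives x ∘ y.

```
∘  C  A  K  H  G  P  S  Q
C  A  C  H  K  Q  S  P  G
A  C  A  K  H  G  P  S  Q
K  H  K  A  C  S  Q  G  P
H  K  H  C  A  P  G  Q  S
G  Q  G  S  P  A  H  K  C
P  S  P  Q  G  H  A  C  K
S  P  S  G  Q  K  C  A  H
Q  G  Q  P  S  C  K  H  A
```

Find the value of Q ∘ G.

C

Read row Q, column G: Q ∘ G = C.
(Structurally, M here is isomorphic to the elementary abelian group (Z_2)^3.)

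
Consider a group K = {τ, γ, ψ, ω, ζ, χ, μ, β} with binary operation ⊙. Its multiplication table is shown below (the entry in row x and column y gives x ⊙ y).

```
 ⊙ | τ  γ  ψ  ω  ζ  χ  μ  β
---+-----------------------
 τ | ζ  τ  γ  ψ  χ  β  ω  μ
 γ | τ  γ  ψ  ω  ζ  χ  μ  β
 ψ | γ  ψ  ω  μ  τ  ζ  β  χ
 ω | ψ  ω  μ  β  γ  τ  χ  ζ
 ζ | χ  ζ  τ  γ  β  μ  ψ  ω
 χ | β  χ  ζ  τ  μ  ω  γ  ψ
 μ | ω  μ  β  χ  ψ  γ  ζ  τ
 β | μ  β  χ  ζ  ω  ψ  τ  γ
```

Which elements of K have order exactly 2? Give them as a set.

Identity is γ. Compute the order of each non-identity element by repeated multiplication:
  τ: τ → ζ → χ → β → μ → ω → ψ → γ  (order 8)
  ψ: ψ → ω → μ → β → χ → ζ → τ → γ  (order 8)
  ω: ω → β → ζ → γ  (order 4)
  ζ: ζ → β → ω → γ  (order 4)
  χ: χ → ω → τ → β → ψ → ζ → μ → γ  (order 8)
  μ: μ → ζ → ψ → β → τ → ω → χ → γ  (order 8)
  β: β → γ  (order 2)
Elements of order 2: {β}.
(Structurally, K here is isomorphic to the cyclic group Z_8.)

{β}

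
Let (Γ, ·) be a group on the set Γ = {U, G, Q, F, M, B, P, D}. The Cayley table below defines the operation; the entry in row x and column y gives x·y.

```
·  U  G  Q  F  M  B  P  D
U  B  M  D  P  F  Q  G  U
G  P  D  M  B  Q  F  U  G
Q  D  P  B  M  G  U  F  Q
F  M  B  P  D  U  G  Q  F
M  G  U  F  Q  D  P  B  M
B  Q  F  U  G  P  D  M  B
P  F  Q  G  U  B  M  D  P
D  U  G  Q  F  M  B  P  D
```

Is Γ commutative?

No

Q·G = P but G·Q = M.
Since Q and G do not commute, Γ is not abelian.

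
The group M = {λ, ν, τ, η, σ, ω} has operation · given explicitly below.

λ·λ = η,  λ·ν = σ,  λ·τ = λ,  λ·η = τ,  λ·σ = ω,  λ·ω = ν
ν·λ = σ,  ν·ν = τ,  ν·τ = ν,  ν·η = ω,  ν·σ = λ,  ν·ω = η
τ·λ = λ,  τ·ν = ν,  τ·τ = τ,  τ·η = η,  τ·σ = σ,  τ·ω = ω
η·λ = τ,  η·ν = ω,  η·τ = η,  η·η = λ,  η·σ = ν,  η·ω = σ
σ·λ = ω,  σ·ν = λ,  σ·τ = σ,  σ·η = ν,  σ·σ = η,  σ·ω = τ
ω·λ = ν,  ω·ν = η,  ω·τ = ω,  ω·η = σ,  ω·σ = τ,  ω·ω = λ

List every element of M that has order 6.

Identity is τ. Compute the order of each non-identity element by repeated multiplication:
  λ: λ → η → τ  (order 3)
  ν: ν → τ  (order 2)
  η: η → λ → τ  (order 3)
  σ: σ → η → ν → λ → ω → τ  (order 6)
  ω: ω → λ → ν → η → σ → τ  (order 6)
Elements of order 6: {σ, ω}.

{σ, ω}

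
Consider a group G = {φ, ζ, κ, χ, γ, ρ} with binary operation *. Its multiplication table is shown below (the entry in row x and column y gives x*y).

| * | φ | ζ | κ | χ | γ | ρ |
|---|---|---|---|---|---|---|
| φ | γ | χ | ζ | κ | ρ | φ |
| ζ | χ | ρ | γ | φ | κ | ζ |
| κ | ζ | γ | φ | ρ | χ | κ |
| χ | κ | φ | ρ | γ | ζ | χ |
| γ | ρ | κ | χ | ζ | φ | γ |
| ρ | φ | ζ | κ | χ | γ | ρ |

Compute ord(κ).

6

The identity element is ρ (its row matches the header).
κ^1 = κ
κ^2 = κ*κ = φ
κ^3 = φ*κ = ζ
κ^4 = ζ*κ = γ
κ^5 = γ*κ = χ
κ^6 = χ*κ = ρ
The first power of κ equal to the identity is κ^6, so ord(κ) = 6.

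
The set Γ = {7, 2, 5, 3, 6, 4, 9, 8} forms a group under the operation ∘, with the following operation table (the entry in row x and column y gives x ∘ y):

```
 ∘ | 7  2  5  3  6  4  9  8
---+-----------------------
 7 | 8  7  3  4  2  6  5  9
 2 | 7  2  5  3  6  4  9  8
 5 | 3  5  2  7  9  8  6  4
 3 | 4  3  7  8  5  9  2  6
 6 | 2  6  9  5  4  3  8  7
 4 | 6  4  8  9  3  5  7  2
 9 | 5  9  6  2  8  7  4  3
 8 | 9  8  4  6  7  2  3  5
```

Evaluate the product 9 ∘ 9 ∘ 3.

9

9 ∘ 9 = 4
4 ∘ 3 = 9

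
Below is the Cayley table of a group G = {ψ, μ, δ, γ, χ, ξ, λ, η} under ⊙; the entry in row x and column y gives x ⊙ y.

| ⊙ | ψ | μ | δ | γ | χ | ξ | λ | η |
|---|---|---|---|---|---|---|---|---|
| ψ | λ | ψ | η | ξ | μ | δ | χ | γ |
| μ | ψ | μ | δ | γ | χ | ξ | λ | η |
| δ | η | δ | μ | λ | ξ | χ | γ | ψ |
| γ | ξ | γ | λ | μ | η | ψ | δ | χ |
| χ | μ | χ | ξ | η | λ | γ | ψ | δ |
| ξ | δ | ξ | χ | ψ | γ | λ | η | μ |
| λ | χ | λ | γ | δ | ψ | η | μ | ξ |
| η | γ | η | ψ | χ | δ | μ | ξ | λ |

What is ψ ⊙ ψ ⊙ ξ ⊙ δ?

ψ

ψ ⊙ ψ = λ
λ ⊙ ξ = η
η ⊙ δ = ψ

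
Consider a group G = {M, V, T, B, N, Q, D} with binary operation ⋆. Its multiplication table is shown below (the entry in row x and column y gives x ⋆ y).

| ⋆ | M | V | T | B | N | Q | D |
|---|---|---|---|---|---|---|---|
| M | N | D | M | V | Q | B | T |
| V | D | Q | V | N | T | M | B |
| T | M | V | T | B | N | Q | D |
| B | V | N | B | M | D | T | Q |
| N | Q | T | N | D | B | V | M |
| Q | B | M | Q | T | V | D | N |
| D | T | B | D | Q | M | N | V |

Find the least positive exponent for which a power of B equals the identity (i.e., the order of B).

The identity element is T (its row matches the header).
B^1 = B
B^2 = B ⋆ B = M
B^3 = M ⋆ B = V
B^4 = V ⋆ B = N
B^5 = N ⋆ B = D
B^6 = D ⋆ B = Q
B^7 = Q ⋆ B = T
The first power of B equal to the identity is B^7, so ord(B) = 7.
(Structurally, G here is isomorphic to the cyclic group Z_7.)

7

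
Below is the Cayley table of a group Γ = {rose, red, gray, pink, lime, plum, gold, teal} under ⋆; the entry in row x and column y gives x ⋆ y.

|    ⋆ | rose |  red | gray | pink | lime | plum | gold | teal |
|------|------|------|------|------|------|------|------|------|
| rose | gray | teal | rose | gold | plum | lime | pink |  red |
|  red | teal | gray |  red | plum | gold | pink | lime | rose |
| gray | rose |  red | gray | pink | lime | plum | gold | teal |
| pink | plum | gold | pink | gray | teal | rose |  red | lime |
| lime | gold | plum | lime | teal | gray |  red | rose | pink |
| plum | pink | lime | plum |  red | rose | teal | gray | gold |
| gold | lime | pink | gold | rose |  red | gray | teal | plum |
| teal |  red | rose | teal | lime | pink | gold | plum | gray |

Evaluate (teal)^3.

teal

teal^1 = teal
teal^2 = teal ⋆ teal = gray
teal^3 = gray ⋆ teal = teal
(Structurally, Γ here is isomorphic to the dihedral group D_4.)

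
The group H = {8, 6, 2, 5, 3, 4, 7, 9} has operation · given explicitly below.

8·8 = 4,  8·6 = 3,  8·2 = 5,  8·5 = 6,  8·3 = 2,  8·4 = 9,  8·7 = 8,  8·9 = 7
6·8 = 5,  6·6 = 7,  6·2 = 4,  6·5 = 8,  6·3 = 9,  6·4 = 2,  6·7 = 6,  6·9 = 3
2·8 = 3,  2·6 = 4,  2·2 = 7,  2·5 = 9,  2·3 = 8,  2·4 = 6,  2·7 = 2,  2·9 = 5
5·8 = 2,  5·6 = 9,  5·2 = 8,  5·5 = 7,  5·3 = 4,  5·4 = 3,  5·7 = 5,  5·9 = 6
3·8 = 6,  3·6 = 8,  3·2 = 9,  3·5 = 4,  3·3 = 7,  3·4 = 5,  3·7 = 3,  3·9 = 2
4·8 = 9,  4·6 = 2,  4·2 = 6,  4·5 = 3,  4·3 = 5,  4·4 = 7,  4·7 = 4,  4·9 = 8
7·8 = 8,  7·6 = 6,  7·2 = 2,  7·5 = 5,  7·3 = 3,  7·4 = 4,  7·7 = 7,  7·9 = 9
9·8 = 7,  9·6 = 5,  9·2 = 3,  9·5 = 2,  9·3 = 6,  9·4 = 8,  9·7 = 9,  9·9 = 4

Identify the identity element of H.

The identity e satisfies e·x = x for all x, so its row in the table reproduces the column headers.
Row 7 reads: 8, 6, 2, 5, 3, 4, 7, 9 — exactly the header order. So 7 is the identity.

7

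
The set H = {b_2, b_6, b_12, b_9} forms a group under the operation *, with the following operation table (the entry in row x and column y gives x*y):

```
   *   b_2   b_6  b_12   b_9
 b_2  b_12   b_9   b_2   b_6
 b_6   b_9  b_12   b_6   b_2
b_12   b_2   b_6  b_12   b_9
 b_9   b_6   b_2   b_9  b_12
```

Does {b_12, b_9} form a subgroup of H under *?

{b_12, b_9} contains the identity b_12.
Checking products: every product of two elements of {b_12, b_9} (read from the table) lies in {b_12, b_9}, so the set is closed.
In a finite group, a nonempty closed subset is a subgroup. So {b_12, b_9} ≤ H.

Yes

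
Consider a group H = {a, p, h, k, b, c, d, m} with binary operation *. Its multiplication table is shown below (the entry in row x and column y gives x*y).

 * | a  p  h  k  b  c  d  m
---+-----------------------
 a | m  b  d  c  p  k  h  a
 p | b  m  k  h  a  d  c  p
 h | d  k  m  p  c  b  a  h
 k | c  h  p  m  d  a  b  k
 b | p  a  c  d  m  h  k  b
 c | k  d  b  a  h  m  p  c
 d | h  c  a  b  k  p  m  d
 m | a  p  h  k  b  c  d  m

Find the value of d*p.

Read row d, column p: d*p = c.

c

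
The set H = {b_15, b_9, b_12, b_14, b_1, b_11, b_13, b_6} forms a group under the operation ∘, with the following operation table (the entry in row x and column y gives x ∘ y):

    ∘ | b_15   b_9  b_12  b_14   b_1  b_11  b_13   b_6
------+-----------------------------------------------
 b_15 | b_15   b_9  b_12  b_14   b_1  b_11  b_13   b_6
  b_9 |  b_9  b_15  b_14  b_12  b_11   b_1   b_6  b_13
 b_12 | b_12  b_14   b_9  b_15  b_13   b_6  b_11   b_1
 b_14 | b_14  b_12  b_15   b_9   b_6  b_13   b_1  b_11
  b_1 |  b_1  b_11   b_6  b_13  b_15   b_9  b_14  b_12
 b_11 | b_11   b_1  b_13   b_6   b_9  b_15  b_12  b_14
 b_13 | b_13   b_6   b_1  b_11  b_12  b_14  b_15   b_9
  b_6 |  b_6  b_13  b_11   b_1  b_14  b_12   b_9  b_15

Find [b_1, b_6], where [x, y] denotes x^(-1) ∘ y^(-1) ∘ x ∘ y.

Identity is b_15; from the table b_1^(-1) = b_1 and b_6^(-1) = b_6.
b_1 ∘ b_6 = b_12
b_12 ∘ b_1 = b_13
b_13 ∘ b_6 = b_9
(Structurally, H here is isomorphic to the dihedral group D_4.)

b_9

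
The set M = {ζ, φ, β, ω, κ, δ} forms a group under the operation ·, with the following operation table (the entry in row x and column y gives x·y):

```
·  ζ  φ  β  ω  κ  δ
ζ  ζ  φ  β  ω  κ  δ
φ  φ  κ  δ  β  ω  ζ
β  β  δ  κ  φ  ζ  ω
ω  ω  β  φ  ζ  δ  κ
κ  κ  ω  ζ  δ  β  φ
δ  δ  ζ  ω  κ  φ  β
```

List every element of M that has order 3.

Identity is ζ. Compute the order of each non-identity element by repeated multiplication:
  φ: φ → κ → ω → β → δ → ζ  (order 6)
  β: β → κ → ζ  (order 3)
  ω: ω → ζ  (order 2)
  κ: κ → β → ζ  (order 3)
  δ: δ → β → ω → κ → φ → ζ  (order 6)
Elements of order 3: {β, κ}.

{β, κ}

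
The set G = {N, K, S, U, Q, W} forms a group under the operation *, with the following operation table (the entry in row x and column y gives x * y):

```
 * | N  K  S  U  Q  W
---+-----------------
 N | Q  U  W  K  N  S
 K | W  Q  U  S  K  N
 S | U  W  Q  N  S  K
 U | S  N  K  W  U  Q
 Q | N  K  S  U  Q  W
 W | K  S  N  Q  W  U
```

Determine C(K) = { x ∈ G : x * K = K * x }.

Compare row K with column K entry by entry.
N * K = U but K * N = W, so N does not.
Collecting the elements that commute with K: C(K) = {K, Q}.

{K, Q}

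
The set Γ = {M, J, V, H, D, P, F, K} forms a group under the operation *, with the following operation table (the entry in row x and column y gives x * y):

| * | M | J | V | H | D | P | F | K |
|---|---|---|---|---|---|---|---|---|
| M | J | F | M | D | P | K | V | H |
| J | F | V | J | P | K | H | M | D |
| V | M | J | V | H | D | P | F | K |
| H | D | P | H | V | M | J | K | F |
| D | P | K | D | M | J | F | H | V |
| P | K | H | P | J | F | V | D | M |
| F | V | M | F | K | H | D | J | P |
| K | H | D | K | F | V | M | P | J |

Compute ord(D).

4

The identity element is V (its row matches the header).
D^1 = D
D^2 = D * D = J
D^3 = J * D = K
D^4 = K * D = V
The first power of D equal to the identity is D^4, so ord(D) = 4.
(Structurally, Γ here is isomorphic to Z_2 x Z_4.)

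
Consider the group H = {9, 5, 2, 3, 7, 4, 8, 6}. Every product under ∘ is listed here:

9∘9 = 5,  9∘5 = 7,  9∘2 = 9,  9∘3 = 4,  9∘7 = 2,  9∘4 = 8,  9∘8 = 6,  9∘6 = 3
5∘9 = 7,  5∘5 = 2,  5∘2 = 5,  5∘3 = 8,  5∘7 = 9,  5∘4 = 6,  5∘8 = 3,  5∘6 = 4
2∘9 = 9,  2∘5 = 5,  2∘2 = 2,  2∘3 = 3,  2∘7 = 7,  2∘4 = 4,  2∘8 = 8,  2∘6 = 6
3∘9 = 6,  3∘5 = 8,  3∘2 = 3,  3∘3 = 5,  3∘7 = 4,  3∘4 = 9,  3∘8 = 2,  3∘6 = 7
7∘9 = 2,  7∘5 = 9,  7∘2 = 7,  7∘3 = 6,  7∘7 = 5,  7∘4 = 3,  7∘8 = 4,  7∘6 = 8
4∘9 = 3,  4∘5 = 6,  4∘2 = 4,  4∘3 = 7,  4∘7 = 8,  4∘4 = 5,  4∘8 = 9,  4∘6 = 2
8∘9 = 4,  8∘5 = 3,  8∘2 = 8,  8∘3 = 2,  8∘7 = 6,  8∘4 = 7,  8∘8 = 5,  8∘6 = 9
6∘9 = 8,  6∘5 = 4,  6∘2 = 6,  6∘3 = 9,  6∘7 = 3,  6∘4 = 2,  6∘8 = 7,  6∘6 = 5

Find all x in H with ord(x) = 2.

{5}

Identity is 2. Compute the order of each non-identity element by repeated multiplication:
  9: 9 → 5 → 7 → 2  (order 4)
  5: 5 → 2  (order 2)
  3: 3 → 5 → 8 → 2  (order 4)
  7: 7 → 5 → 9 → 2  (order 4)
  4: 4 → 5 → 6 → 2  (order 4)
  8: 8 → 5 → 3 → 2  (order 4)
  6: 6 → 5 → 4 → 2  (order 4)
Elements of order 2: {5}.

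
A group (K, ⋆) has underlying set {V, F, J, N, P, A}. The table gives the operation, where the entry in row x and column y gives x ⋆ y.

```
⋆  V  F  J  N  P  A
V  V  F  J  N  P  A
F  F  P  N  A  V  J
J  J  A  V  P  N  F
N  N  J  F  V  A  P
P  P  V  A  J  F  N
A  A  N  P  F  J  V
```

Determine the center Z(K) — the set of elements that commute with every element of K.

{V}

An element z is central iff its row equals its column in the table.
For N: N ⋆ F = J ≠ A = F ⋆ N, so N ∉ Z.
Checking each element this way leaves Z(K) = {V}.
(Structurally, K here is isomorphic to the symmetric group S_3.)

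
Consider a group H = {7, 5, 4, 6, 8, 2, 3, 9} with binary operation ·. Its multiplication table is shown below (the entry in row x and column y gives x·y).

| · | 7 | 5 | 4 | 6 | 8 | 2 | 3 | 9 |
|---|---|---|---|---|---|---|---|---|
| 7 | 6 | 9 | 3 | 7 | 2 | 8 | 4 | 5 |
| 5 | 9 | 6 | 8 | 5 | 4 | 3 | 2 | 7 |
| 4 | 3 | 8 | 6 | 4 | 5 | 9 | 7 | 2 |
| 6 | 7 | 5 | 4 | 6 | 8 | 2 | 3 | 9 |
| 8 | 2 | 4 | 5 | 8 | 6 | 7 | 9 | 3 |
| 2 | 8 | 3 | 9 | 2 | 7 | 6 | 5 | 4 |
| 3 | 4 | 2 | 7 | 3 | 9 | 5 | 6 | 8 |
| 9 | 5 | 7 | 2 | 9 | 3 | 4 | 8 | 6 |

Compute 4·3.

Read row 4, column 3: 4·3 = 7.
(Structurally, H here is isomorphic to the elementary abelian group (Z_2)^3.)

7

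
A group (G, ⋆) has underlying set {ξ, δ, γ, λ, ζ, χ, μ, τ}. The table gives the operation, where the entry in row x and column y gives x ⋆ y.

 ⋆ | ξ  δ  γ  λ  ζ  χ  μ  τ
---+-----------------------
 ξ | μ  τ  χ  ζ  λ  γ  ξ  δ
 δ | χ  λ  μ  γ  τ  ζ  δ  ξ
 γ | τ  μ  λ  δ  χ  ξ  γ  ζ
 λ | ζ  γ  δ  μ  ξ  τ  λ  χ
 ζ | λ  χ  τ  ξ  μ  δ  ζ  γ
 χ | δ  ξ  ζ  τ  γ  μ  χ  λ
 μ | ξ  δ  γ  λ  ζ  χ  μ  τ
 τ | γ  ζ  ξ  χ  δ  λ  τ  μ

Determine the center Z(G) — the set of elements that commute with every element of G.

{λ, μ}

An element z is central iff its row equals its column in the table.
For τ: τ ⋆ γ = ξ ≠ ζ = γ ⋆ τ, so τ ∉ Z.
Checking each element this way leaves Z(G) = {λ, μ}.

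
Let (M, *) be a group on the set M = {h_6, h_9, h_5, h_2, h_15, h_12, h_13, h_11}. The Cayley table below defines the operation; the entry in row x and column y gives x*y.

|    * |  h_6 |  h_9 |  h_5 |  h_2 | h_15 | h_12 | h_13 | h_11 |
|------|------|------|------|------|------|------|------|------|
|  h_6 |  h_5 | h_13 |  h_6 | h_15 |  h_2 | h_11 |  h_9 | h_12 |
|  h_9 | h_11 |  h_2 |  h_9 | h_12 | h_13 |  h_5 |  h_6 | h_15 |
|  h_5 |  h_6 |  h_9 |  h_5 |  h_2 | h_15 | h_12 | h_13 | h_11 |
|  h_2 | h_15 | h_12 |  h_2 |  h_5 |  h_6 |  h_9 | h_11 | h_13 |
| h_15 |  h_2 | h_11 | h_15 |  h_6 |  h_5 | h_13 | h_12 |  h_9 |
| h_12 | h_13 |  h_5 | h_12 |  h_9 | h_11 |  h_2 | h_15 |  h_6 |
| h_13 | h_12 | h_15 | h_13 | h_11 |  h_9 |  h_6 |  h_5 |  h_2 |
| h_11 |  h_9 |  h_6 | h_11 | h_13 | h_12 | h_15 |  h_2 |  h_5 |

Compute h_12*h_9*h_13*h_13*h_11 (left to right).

h_11

h_12*h_9 = h_5
h_5*h_13 = h_13
h_13*h_13 = h_5
h_5*h_11 = h_11
(Structurally, M here is isomorphic to the dihedral group D_4.)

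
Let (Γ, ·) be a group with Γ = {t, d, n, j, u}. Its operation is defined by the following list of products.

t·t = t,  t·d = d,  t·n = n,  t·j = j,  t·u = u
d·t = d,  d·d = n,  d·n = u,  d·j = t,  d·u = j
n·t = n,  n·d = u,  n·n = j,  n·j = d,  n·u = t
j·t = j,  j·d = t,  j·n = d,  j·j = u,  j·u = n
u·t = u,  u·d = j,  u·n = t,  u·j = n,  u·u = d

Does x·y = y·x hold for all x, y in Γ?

Check whether the table is symmetric across its main diagonal.
Every entry (row x, col y) equals the entry (row y, col x), so Γ is abelian.
(In fact Γ ≅ the cyclic group Z_5.)

Yes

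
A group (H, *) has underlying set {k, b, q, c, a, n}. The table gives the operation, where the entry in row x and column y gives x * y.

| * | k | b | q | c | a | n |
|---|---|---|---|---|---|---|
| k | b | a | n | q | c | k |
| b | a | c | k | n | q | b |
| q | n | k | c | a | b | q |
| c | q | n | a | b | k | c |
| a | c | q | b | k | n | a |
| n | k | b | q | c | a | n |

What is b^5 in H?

b^1 = b
b^2 = b * b = c
b^3 = c * b = n
b^4 = n * b = b
b^5 = b * b = c

c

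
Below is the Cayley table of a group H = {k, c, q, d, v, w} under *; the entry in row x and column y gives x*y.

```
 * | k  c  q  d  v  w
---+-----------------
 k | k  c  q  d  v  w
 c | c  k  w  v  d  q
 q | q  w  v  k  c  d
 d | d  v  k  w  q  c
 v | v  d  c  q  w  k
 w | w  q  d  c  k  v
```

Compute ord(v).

3

The identity element is k (its row matches the header).
v^1 = v
v^2 = v*v = w
v^3 = w*v = k
The first power of v equal to the identity is v^3, so ord(v) = 3.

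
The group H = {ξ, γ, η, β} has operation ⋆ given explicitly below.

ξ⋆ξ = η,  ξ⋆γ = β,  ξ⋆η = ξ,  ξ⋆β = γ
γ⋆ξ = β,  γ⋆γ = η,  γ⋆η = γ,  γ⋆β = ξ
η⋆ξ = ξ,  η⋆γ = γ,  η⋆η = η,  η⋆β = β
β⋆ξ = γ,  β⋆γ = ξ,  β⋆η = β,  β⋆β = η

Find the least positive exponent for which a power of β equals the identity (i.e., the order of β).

The identity element is η (its row matches the header).
β^1 = β
β^2 = β ⋆ β = η
The first power of β equal to the identity is β^2, so ord(β) = 2.
(Structurally, H here is isomorphic to the Klein four-group V_4.)

2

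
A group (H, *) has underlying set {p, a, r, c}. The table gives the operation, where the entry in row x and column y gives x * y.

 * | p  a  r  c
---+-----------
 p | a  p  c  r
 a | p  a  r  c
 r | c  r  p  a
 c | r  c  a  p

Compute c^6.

p

c^1 = c
c^2 = c * c = p
c^3 = p * c = r
c^4 = r * c = a
c^5 = a * c = c
c^6 = c * c = p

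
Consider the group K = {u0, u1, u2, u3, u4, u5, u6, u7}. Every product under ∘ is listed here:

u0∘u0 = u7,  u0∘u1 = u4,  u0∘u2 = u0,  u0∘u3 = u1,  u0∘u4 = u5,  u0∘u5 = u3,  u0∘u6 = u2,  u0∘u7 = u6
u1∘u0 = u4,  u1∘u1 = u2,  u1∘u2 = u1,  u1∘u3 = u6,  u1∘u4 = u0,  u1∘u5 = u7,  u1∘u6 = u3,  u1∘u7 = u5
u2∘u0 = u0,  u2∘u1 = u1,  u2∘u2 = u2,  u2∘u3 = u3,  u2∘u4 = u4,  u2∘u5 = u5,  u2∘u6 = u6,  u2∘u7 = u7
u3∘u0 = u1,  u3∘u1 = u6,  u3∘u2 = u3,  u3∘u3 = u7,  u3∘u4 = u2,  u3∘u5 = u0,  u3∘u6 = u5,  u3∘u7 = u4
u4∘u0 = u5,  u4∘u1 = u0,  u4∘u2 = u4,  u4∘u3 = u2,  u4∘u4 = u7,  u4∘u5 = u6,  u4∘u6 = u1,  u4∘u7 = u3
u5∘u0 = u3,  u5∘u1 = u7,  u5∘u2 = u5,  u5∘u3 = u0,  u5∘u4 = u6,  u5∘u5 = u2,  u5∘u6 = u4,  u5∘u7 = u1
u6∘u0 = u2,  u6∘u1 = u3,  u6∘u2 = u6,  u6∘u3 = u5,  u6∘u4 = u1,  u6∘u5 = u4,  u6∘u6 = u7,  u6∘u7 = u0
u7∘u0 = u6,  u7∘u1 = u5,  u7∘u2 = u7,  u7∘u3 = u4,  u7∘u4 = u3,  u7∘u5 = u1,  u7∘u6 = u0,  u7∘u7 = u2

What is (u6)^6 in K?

u7

u6^1 = u6
u6^2 = u6 ∘ u6 = u7
u6^3 = u7 ∘ u6 = u0
u6^4 = u0 ∘ u6 = u2
u6^5 = u2 ∘ u6 = u6
u6^6 = u6 ∘ u6 = u7
(Structurally, K here is isomorphic to Z_2 x Z_4.)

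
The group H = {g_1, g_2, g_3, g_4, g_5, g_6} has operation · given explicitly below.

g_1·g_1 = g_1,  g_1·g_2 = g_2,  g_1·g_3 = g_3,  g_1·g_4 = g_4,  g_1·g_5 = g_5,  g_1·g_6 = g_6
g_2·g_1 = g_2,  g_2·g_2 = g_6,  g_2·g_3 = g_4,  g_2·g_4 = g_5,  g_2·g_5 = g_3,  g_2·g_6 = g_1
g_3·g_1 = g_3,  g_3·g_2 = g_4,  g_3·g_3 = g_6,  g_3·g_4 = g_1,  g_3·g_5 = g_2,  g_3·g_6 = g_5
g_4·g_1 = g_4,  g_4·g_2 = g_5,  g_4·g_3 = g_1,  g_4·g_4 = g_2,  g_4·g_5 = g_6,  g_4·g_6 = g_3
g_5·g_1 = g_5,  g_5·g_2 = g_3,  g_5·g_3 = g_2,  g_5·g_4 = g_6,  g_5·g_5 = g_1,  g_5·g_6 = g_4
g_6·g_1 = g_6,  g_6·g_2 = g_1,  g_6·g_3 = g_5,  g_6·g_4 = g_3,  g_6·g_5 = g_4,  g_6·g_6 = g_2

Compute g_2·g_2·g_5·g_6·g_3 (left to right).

g_2·g_2 = g_6
g_6·g_5 = g_4
g_4·g_6 = g_3
g_3·g_3 = g_6

g_6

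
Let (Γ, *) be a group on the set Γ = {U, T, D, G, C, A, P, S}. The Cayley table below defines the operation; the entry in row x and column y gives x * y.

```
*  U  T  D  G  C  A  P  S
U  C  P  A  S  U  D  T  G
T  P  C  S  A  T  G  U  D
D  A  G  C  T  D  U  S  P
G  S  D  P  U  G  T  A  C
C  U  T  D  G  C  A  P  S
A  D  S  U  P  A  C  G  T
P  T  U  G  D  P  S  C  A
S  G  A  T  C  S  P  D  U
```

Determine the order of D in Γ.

2

The identity element is C (its row matches the header).
D^1 = D
D^2 = D * D = C
The first power of D equal to the identity is D^2, so ord(D) = 2.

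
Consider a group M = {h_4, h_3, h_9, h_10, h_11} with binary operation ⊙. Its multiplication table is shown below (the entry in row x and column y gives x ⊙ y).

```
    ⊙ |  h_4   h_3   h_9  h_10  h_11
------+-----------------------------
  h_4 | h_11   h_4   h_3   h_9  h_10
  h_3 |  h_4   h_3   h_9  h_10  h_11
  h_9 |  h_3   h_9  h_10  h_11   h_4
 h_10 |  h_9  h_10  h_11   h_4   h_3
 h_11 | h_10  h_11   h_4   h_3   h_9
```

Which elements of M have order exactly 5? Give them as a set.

{h_10, h_11, h_4, h_9}

Identity is h_3. Compute the order of each non-identity element by repeated multiplication:
  h_4: h_4 → h_11 → h_10 → h_9 → h_3  (order 5)
  h_9: h_9 → h_10 → h_11 → h_4 → h_3  (order 5)
  h_10: h_10 → h_4 → h_9 → h_11 → h_3  (order 5)
  h_11: h_11 → h_9 → h_4 → h_10 → h_3  (order 5)
Elements of order 5: {h_10, h_11, h_4, h_9}.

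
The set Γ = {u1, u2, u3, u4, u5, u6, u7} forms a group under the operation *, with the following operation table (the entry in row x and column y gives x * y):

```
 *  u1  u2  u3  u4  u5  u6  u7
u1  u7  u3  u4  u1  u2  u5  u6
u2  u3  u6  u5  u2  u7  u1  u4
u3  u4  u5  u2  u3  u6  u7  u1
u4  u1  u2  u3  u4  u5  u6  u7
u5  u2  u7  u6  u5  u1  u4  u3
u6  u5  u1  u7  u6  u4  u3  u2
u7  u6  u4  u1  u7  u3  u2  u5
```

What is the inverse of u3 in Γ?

First locate the identity: row u4 matches the header, so u4 is the identity.
Scan row u3 for u4: u3 * u1 = u4. Hence u3^(-1) = u1.

u1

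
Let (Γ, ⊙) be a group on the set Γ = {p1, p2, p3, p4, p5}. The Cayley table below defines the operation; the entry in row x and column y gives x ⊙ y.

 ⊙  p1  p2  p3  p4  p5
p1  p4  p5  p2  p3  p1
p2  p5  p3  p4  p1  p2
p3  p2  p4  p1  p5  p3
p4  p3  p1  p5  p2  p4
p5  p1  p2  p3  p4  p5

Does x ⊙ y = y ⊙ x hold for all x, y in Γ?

Yes

Check whether the table is symmetric across its main diagonal.
Every entry (row x, col y) equals the entry (row y, col x), so Γ is abelian.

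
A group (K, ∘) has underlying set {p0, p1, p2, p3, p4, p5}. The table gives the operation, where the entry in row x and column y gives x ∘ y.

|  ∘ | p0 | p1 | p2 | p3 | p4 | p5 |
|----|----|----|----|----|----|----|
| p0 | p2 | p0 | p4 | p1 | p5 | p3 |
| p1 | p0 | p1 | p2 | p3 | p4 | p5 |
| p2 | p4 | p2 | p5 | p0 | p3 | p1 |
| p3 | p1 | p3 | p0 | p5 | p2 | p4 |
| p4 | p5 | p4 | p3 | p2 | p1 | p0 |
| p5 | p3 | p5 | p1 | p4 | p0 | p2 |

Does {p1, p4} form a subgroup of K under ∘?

Yes

{p1, p4} contains the identity p1.
Checking products: every product of two elements of {p1, p4} (read from the table) lies in {p1, p4}, so the set is closed.
In a finite group, a nonempty closed subset is a subgroup. So {p1, p4} ≤ K.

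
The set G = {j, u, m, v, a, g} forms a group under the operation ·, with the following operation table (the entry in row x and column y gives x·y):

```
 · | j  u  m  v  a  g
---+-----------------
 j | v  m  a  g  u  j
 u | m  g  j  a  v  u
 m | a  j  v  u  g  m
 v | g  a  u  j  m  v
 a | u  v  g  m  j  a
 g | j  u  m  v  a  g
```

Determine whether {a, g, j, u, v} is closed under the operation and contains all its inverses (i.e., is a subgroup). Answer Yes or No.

a·v = m, which is not in {a, g, j, u, v}.
The subset is not closed under ·, so it is not a subgroup.
(Structurally, G here is isomorphic to the cyclic group Z_6.)

No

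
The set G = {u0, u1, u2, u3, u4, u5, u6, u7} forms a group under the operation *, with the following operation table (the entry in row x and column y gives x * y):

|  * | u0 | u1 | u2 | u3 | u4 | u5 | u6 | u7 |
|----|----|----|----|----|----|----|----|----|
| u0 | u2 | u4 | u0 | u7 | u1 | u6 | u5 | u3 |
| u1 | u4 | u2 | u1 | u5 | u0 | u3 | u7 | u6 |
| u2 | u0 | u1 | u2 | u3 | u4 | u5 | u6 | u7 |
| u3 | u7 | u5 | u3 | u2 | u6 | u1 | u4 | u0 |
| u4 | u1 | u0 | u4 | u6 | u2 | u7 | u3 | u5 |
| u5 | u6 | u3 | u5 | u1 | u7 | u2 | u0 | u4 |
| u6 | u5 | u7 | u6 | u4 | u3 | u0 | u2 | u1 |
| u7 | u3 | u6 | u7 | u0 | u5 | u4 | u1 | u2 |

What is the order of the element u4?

The identity element is u2 (its row matches the header).
u4^1 = u4
u4^2 = u4 * u4 = u2
The first power of u4 equal to the identity is u4^2, so ord(u4) = 2.

2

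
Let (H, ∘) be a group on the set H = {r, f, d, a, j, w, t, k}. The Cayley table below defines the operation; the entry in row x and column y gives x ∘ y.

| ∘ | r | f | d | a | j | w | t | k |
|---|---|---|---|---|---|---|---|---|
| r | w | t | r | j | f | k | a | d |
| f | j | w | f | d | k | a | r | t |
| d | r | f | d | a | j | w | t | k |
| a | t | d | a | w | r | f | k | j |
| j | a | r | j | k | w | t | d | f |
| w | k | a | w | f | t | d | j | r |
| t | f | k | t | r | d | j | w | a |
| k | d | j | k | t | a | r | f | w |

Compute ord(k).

4

The identity element is d (its row matches the header).
k^1 = k
k^2 = k ∘ k = w
k^3 = w ∘ k = r
k^4 = r ∘ k = d
The first power of k equal to the identity is k^4, so ord(k) = 4.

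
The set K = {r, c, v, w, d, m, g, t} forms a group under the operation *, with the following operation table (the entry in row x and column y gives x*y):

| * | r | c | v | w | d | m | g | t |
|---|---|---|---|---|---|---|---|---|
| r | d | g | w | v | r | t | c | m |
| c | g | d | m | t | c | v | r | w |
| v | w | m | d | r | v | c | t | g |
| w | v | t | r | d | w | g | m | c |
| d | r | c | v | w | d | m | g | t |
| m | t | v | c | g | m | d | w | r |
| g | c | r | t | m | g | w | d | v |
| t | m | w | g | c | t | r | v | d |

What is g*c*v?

w

g*c = r
r*v = w
(Structurally, K here is isomorphic to the elementary abelian group (Z_2)^3.)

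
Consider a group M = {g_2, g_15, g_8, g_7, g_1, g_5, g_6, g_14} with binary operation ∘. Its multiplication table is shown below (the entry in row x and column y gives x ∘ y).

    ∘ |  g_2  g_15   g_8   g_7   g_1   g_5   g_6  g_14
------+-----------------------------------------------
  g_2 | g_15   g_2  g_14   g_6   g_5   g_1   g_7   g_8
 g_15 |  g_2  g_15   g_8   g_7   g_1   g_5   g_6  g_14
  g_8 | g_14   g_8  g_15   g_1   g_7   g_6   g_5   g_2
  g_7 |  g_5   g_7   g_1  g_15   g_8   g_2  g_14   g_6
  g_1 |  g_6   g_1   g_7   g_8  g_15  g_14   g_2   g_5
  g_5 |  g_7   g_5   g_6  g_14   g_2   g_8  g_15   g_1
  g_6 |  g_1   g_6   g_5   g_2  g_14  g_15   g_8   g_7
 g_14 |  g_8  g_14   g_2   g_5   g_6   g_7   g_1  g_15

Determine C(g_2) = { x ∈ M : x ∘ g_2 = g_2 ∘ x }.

{g_14, g_15, g_2, g_8}

Compare row g_2 with column g_2 entry by entry.
g_14 ∘ g_2 = g_8 = g_2 ∘ g_14, so g_14 commutes with g_2.
g_7 ∘ g_2 = g_5 but g_2 ∘ g_7 = g_6, so g_7 does not.
Collecting the elements that commute with g_2: C(g_2) = {g_14, g_15, g_2, g_8}.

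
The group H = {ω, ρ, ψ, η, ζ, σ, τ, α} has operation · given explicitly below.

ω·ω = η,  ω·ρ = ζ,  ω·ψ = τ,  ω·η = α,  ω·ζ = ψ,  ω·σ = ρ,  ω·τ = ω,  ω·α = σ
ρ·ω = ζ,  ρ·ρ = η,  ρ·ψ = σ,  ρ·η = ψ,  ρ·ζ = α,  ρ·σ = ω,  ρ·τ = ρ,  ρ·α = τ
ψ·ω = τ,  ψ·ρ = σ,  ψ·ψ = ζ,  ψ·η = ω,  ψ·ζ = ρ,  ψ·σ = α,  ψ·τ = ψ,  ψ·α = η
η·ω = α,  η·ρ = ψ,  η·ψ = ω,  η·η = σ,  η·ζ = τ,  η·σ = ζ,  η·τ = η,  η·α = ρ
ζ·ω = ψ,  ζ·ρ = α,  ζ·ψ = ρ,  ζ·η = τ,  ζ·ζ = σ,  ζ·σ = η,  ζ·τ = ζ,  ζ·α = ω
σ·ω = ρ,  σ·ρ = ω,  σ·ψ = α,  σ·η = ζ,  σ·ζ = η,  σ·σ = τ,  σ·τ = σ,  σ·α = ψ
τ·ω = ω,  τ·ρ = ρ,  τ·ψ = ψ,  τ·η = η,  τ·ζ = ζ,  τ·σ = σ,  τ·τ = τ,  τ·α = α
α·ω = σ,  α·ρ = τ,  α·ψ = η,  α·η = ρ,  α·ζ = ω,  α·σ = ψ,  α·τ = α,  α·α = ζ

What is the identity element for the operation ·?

The identity e satisfies e·x = x for all x, so its row in the table reproduces the column headers.
Row τ reads: ω, ρ, ψ, η, ζ, σ, τ, α — exactly the header order. So τ is the identity.

τ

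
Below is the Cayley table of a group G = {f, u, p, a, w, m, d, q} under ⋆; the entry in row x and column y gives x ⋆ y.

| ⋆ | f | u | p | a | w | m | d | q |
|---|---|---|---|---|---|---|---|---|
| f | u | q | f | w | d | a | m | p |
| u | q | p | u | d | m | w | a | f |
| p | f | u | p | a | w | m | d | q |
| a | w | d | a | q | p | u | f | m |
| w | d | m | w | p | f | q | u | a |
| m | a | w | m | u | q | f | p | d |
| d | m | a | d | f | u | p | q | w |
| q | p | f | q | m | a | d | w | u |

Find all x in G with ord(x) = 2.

{u}

Identity is p. Compute the order of each non-identity element by repeated multiplication:
  f: f → u → q → p  (order 4)
  u: u → p  (order 2)
  a: a → q → m → u → d → f → w → p  (order 8)
  w: w → f → d → u → m → q → a → p  (order 8)
  m: m → f → a → u → w → q → d → p  (order 8)
  d: d → q → w → u → a → f → m → p  (order 8)
  q: q → u → f → p  (order 4)
Elements of order 2: {u}.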